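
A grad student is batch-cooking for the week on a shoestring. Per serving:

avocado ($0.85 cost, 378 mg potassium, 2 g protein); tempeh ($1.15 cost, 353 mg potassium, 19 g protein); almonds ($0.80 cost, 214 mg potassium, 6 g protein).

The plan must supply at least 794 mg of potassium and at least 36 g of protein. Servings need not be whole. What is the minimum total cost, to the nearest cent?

With two linear requirements the optimum uses one or two foods; enumerate the corners.
avocado only: max(794/378, 36/2) = 18 servings → $15.30.
tempeh only: max(794/353, 36/19) = 2.249 servings → $2.59.
almonds only: max(794/214, 36/6) = 6 servings → $4.80.
avocado + tempeh with both tight: 0.3672 servings and 1.856 servings → $2.45.
avocado + almonds: the both-tight solution has a negative serving — not a feasible corner.
tempeh + almonds with both tight: 1.509 servings and 1.221 servings → $2.71.
So the least-cost plan costs $2.45.

$2.45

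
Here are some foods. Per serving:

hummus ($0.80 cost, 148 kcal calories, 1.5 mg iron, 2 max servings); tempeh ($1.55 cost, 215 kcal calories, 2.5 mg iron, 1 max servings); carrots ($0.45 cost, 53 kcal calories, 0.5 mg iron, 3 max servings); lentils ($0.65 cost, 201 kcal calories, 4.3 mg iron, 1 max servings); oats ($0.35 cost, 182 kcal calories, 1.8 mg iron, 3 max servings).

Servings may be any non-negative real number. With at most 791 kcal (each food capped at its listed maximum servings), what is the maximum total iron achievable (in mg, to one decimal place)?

Iron per kcal: lentils 0.02139, tempeh 0.01163, hummus 0.01014, oats 0.00989, carrots 0.009434.
Take 1 serving of lentils: uses 201 kcal, +4.3 mg iron (running total 4.3 mg).
Take 1 serving of tempeh: uses 215 kcal, +2.5 mg iron (running total 6.8 mg).
Take 2 servings of hummus: uses 296 kcal, +3.0 mg iron (running total 9.8 mg).
Take 0.4341 servings of oats: uses 79 kcal, +0.8 mg iron (running total 10.6 mg).
Greedy by best ratio exhausts the calories allowance optimally: 10.6 mg.

10.6 mg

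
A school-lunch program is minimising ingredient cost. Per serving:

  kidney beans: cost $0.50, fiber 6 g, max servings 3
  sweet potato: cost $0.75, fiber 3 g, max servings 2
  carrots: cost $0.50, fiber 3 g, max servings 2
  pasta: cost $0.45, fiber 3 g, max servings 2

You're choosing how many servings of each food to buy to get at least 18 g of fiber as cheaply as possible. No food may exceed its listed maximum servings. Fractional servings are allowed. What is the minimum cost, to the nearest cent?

$1.50

Cost per g of fiber: kidney beans $0.0833, pasta $0.1500, carrots $0.1667, sweet potato $0.2500.
Take 3 servings of kidney beans: +18.0 g fiber for $1.50 (total $1.50, still need 0.0 g).
Greedy by cheapest-per-g is optimal for a single linear constraint, so the minimum cost is $1.50.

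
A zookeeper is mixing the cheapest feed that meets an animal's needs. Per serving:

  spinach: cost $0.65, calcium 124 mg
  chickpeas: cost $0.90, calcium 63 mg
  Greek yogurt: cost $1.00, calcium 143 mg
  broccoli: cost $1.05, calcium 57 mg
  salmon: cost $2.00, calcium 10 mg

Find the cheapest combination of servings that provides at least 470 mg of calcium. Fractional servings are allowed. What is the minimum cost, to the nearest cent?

$2.46

Cost per mg of calcium: spinach $0.0052, Greek yogurt $0.0070, chickpeas $0.0143, broccoli $0.0184, salmon $0.2000.
With no serving limits, use only spinach: 470 mg / 124 mg = 3.79 servings × $0.65 = $2.46.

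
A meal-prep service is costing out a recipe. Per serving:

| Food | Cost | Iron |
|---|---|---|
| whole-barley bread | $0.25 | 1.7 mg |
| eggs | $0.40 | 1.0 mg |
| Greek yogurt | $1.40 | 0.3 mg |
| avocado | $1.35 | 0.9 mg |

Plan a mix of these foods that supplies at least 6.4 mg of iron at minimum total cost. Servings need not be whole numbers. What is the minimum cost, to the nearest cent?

$0.94

Cost per mg of iron: whole-barley bread $0.1471, eggs $0.4000, avocado $1.5000, Greek yogurt $4.6667.
With no serving limits, use only whole-barley bread: 6.4 mg / 1.7 mg = 3.765 servings × $0.25 = $0.94.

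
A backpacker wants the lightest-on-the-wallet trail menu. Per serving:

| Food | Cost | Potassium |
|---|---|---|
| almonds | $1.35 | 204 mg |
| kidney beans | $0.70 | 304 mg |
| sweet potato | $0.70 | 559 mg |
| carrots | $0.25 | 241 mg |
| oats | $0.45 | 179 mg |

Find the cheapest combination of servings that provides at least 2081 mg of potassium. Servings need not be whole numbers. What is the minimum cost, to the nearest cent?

Cost per mg of potassium: carrots $0.0010, sweet potato $0.0013, kidney beans $0.0023, oats $0.0025, almonds $0.0066.
With no serving limits, use only carrots: 2081 mg / 241 mg = 8.635 servings × $0.25 = $2.16.

$2.16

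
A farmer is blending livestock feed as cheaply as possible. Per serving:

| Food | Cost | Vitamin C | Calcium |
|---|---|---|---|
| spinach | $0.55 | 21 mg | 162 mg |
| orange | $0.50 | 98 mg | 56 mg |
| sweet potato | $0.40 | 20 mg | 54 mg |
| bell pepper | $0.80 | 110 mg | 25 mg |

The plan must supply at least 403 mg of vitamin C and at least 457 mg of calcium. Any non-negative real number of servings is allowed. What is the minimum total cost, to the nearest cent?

With two linear requirements the optimum uses one or two foods; enumerate the corners.
spinach only: max(403/21, 457/162) = 19.19 servings → $10.55.
orange only: max(403/98, 457/56) = 8.161 servings → $4.08.
sweet potato only: max(403/20, 457/54) = 20.15 servings → $8.06.
bell pepper only: max(403/110, 457/25) = 18.28 servings → $14.62.
spinach + orange with both tight: 1.511 servings and 3.788 servings → $2.73.
spinach + sweet potato: intersection lies outside the first quadrant.
spinach + bell pepper with both tight: 2.324 servings and 3.22 servings → $3.85.
orange + sweet potato with both tight: 3.025 servings and 5.326 servings → $3.64.
orange + bell pepper with both targets exact would need a negative amount; discard.
sweet potato + bell pepper with both tight: 7.389 servings and 2.32 servings → $4.81.
So the least-cost plan costs $2.73.

$2.73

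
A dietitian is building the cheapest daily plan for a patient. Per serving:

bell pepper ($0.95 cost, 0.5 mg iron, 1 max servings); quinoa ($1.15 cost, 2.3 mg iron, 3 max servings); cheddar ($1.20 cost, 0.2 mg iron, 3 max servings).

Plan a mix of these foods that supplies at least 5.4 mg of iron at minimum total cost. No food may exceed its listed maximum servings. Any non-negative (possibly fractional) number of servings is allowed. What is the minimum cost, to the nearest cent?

$2.70

Cost per mg of iron: quinoa $0.5000, bell pepper $1.9000, cheddar $6.0000.
Take 2.348 servings of quinoa: +5.4 mg iron for $2.70 (total $2.70, still need 0.0 mg).
Filling from the cheapest source first is optimal under one linear minimum: $2.70.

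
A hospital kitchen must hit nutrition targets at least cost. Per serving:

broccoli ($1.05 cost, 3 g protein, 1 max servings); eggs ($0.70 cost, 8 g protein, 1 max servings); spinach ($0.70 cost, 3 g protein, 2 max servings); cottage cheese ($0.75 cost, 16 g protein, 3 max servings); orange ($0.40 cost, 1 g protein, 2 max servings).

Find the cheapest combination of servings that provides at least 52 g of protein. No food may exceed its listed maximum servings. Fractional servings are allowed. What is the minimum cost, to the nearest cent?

Cost per g of protein: cottage cheese $0.0469, eggs $0.0875, spinach $0.2333, broccoli $0.3500, orange $0.4000.
Take 3 servings of cottage cheese: +48.0 g protein for $2.25 (total $2.25, still need 4.0 g).
Take 0.5 servings of eggs: +4.0 g protein for $0.35 (total $2.60, still need 0.0 g).
Greedy by cheapest-per-g is optimal for a single linear constraint, so the minimum cost is $2.60.

$2.60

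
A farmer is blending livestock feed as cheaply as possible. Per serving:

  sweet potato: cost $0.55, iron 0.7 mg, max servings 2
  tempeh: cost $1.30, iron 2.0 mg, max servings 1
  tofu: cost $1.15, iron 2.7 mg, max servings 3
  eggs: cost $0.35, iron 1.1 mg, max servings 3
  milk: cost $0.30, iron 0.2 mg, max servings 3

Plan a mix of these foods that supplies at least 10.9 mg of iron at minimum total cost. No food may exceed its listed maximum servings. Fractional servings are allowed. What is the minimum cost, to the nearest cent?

Cost per mg of iron: eggs $0.3182, tofu $0.4259, tempeh $0.6500, sweet potato $0.7857, milk $1.5000.
Take 3 servings of eggs: +3.3 mg iron for $1.05 (total $1.05, still need 7.6 mg).
Take 2.815 servings of tofu: +7.6 mg iron for $3.24 (total $4.29, still need 0.0 mg).
Greedy by cheapest-per-mg is optimal for a single linear constraint, so the minimum cost is $4.29.

$4.29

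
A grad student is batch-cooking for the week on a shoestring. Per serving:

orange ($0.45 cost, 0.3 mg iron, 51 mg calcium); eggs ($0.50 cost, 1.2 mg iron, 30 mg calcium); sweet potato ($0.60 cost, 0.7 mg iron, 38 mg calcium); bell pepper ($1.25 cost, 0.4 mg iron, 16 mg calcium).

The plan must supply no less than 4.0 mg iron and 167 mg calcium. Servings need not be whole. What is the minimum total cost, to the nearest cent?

$2.17

orange only: max(4.0/0.3, 167/51) = 13.33 servings → $6.00.
eggs only: max(4.0/1.2, 167/30) = 5.567 servings → $2.78.
sweet potato only: max(4.0/0.7, 167/38) = 5.714 servings → $3.43.
bell pepper only: max(4.0/0.4, 167/16) = 10.44 servings → $13.05.
orange + eggs with both tight: 1.54 servings and 2.948 servings → $2.17.
orange + sweet potato: the both-tight solution has a negative serving — not a feasible corner.
orange + bell pepper with both tight: 0.1795 servings and 9.865 servings → $12.41.
eggs + sweet potato with both tight: 1.427 servings and 3.268 servings → $2.67.
eggs + bell pepper: intersection lies outside the first quadrant.
sweet potato + bell pepper with both tight: 0.7 servings and 8.775 servings → $11.39.
The minimum over all feasible corners is $2.17.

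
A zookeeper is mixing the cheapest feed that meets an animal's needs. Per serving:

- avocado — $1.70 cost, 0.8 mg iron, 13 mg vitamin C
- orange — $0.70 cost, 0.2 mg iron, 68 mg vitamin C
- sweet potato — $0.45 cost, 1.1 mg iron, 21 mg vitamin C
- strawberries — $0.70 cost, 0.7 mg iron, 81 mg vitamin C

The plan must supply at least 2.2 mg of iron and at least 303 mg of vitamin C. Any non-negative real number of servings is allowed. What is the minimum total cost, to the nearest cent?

$2.62

The cheapest plan sits at a corner of the feasible region — with two constraints it uses at most two foods.
avocado only: max(2.2/0.8, 303/13) = 23.31 servings → $39.62.
orange only: max(2.2/0.2, 303/68) = 11 servings → $7.70.
sweet potato only: max(2.2/1.1, 303/21) = 14.43 servings → $6.49.
strawberries only: max(2.2/0.7, 303/81) = 3.741 servings → $2.62.
avocado + orange with both tight: 1.718 servings and 4.127 servings → $5.81.
avocado + sweet potato: intersection lies outside the first quadrant.
avocado + strawberries: intersection lies outside the first quadrant.
orange + sweet potato with both tight: 4.067 servings and 1.261 servings → $3.41.
orange + strawberries with both tight: 1.08 servings and 2.834 servings → $2.74.
sweet potato + strawberries: intersection lies outside the first quadrant.
The minimum over all feasible corners is $2.62.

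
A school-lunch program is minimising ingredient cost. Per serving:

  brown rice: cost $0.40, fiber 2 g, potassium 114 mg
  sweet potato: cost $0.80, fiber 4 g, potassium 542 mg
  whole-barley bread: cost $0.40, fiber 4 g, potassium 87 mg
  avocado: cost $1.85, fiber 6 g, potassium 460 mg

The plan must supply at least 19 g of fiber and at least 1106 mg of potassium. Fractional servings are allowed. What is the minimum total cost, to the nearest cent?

$2.51

brown rice only: max(19/2, 1106/114) = 9.702 servings → $3.88.
sweet potato only: max(19/4, 1106/542) = 4.75 servings → $3.80.
whole-barley bread only: max(19/4, 1106/87) = 12.71 servings → $5.09.
avocado only: max(19/6, 1106/460) = 3.167 servings → $5.86.
brown rice + sweet potato with both tight: 9.354 servings and 0.07325 servings → $3.80.
brown rice + whole-barley bread: the both-tight solution has a negative serving — not a feasible corner.
brown rice + avocado with both tight: 8.915 servings and 0.1949 servings → $3.93.
sweet potato + whole-barley bread with both tight: 1.523 servings and 3.227 servings → $2.51.
sweet potato + avocado: intersection lies outside the first quadrant.
whole-barley bread + avocado with both tight: 1.596 servings and 2.102 servings → $4.53.
The minimum over all feasible corners is $2.51.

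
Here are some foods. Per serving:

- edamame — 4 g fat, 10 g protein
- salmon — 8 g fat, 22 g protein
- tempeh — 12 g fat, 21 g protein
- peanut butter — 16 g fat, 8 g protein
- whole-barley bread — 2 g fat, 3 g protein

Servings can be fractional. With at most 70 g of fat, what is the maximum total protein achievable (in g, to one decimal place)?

Protein per g fat: salmon 2.75, edamame 2.5, tempeh 1.75, whole-barley bread 1.5, peanut butter 0.5.
With no serving limits, spend the whole fat allowance on salmon: 70 g / 8 g × 22 g = 192.5 g.

192.5 g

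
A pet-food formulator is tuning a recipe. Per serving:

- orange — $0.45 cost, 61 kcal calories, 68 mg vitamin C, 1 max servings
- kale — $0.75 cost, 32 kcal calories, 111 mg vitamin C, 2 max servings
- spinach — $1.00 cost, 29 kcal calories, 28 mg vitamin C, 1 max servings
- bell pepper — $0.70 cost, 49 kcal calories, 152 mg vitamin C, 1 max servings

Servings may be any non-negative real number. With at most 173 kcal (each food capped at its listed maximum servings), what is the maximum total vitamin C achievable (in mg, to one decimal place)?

440.9 mg

Vitamin C per kcal: kale 3.469, bell pepper 3.102, orange 1.115, spinach 0.9655.
Take 2 servings of kale: uses 64 kcal, +222.0 mg vitamin C (running total 222.0 mg).
Take 1 serving of bell pepper: uses 49 kcal, +152.0 mg vitamin C (running total 374.0 mg).
Take 0.9836 servings of orange: uses 60 kcal, +66.9 mg vitamin C (running total 440.9 mg).
Filling greedily by vitamin C-per-kcal is optimal for one linear limit, giving 440.9 mg.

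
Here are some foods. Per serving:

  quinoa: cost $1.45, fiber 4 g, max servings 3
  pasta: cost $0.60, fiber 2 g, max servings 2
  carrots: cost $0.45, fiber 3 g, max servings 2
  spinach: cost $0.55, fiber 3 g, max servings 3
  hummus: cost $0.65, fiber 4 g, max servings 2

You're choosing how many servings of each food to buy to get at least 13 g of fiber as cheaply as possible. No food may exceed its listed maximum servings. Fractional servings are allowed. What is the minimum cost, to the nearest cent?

Cost per g of fiber: carrots $0.1500, hummus $0.1625, spinach $0.1833, pasta $0.3000, quinoa $0.3625.
Take 2 servings of carrots: +6.0 g fiber for $0.90 (total $0.90, still need 7.0 g).
Take 1.75 servings of hummus: +7.0 g fiber for $1.14 (total $2.04, still need 0.0 g).
Greedy by cheapest-per-g is optimal for a single linear constraint, so the minimum cost is $2.04.

$2.04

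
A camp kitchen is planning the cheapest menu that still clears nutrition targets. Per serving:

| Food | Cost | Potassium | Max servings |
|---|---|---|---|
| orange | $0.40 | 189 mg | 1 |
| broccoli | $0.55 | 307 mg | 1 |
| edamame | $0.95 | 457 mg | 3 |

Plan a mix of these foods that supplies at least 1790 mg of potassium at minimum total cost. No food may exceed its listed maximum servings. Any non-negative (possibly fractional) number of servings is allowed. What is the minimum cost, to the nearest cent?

Cost per mg of potassium: broccoli $0.0018, edamame $0.0021, orange $0.0021.
Take 1 serving of broccoli: +307.0 mg potassium for $0.55 (total $0.55, still need 1483.0 mg).
Take 3 servings of edamame: +1371.0 mg potassium for $2.85 (total $3.40, still need 112.0 mg).
Take 0.5926 servings of orange: +112.0 mg potassium for $0.24 (total $3.64, still need 0.0 mg).
Filling from the cheapest source first is optimal under one linear minimum: $3.64.

$3.64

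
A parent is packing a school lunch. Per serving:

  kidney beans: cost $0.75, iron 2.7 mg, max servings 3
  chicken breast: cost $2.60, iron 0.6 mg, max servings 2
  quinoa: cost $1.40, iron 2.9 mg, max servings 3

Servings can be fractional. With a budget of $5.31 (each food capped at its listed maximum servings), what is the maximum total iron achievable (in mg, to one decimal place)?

14.4 mg

Iron per dollar: kidney beans 3.6, quinoa 2.071, chicken breast 0.2308.
Take 3 servings of kidney beans: spends $2.25, +8.1 mg iron (running total 8.1 mg).
Take 2.186 servings of quinoa: spends $3.06, +6.3 mg iron (running total 14.4 mg).
Greedy by best ratio exhausts the cost allowance optimally: 14.4 mg.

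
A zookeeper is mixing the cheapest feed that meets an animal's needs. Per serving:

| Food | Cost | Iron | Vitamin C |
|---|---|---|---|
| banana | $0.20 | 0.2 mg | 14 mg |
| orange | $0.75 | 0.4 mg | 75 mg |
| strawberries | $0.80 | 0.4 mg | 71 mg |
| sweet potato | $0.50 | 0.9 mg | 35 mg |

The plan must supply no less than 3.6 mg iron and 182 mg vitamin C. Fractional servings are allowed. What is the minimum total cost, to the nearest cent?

At the optimum either one food covers both requirements or two foods hit both targets exactly; no other combination can be cheaper.
banana only: max(3.6/0.2, 182/14) = 18 servings → $3.60.
orange only: max(3.6/0.4, 182/75) = 9 servings → $6.75.
strawberries only: max(3.6/0.4, 182/71) = 9 servings → $7.20.
sweet potato only: max(3.6/0.9, 182/35) = 5.2 servings → $2.60.
banana + orange: intersection lies outside the first quadrant.
banana + strawberries with both targets exact would need a negative amount; discard.
banana + sweet potato with both tight: 6.75 servings and 2.5 servings → $2.60.
orange + strawberries with both targets exact would need a negative amount; discard.
orange + sweet potato with both tight: 0.7065 servings and 3.686 servings → $2.37.
strawberries + sweet potato with both tight: 0.7575 servings and 3.663 servings → $2.44.
So the least-cost plan costs $2.37.

$2.37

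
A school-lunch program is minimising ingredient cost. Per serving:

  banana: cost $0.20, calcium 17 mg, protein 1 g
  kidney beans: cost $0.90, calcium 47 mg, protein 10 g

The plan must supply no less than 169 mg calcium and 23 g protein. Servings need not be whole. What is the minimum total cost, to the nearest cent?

$2.61

A basic optimal solution has at most two foods positive. Try each food alone and each pair with both targets met exactly.
banana only: max(169/17, 23/1) = 23 servings → $4.60.
kidney beans only: max(169/47, 23/10) = 3.596 servings → $3.24.
banana + kidney beans with both tight: 4.951 servings and 1.805 servings → $2.61.
The minimum over all feasible corners is $2.61.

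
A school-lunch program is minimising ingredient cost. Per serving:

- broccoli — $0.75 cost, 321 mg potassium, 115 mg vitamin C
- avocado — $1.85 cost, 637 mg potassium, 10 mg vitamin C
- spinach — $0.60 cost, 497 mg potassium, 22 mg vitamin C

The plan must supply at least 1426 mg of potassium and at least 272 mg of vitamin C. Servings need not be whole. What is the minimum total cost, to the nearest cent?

$2.47

The cheapest plan sits at a corner of the feasible region — with two constraints it uses at most two foods.
broccoli only: max(1426/321, 272/115) = 4.442 servings → $3.33.
avocado only: max(1426/637, 272/10) = 27.2 servings → $50.32.
spinach only: max(1426/497, 272/22) = 12.36 servings → $7.42.
broccoli + avocado with both tight: 2.27 servings and 1.095 servings → $3.73.
broccoli + spinach with both tight: 2.072 servings and 1.531 servings → $2.47.
avocado + spinach: intersection lies outside the first quadrant.
So the least-cost plan costs $2.47.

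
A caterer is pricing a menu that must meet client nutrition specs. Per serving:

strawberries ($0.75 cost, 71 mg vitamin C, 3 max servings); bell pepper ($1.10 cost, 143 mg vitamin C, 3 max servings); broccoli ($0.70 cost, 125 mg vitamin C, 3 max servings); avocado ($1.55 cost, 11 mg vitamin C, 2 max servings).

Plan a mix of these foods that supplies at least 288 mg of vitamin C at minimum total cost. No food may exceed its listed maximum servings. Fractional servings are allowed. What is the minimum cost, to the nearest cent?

$1.61

Cost per mg of vitamin C: broccoli $0.0056, bell pepper $0.0077, strawberries $0.0106, avocado $0.1409.
Take 2.304 servings of broccoli: +288.0 mg vitamin C for $1.61 (total $1.61, still need 0.0 mg).
Filling from the cheapest source first is optimal under one linear minimum: $1.61.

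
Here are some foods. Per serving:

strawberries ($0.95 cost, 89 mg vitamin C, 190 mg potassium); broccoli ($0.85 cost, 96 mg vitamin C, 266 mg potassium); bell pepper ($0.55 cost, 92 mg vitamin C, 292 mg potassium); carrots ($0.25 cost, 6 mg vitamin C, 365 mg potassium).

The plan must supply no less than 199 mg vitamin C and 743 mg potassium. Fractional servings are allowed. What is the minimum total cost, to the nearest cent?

The cheapest plan sits at a corner of the feasible region — with two constraints it uses at most two foods.
strawberries only: max(199/89, 743/190) = 3.911 servings → $3.71.
broccoli only: max(199/96, 743/266) = 2.793 servings → $2.37.
bell pepper only: max(199/92, 743/292) = 2.545 servings → $1.40.
carrots only: max(199/6, 743/365) = 33.17 servings → $8.29.
strawberries + broccoli: the both-tight solution has a negative serving — not a feasible corner.
strawberries + bell pepper: the both-tight solution has a negative serving — not a feasible corner.
strawberries + carrots with both tight: 2.175 servings and 0.9034 servings → $2.29.
broccoli + bell pepper: intersection lies outside the first quadrant.
broccoli + carrots with both tight: 2.039 servings and 0.55 servings → $1.87.
bell pepper + carrots with both tight: 2.142 servings and 0.322 servings → $1.26.
The minimum over all feasible corners is $1.26.

$1.26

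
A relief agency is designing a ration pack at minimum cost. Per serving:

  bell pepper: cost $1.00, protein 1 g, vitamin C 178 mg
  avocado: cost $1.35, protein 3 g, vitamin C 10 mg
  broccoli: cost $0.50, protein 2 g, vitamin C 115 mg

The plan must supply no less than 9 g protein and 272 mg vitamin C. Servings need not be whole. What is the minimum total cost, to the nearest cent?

$2.25

For a min-cost LP with two ≥-constraints, a basic feasible solution has at most two positive variables.
bell pepper only: max(9/1, 272/178) = 9 servings → $9.00.
avocado only: max(9/3, 272/10) = 27.2 servings → $36.72.
broccoli only: max(9/2, 272/115) = 4.5 servings → $2.25.
bell pepper + avocado with both tight: 1.385 servings and 2.538 servings → $4.81.
bell pepper + broccoli: the both-tight solution has a negative serving — not a feasible corner.
avocado + broccoli with both tight: 1.511 servings and 2.234 servings → $3.16.
Cheapest feasible corner: $2.25.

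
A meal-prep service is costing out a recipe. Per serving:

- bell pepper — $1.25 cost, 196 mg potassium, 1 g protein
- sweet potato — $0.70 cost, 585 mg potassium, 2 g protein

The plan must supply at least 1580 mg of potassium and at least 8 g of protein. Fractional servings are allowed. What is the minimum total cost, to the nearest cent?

$2.80

The cheapest plan sits at a corner of the feasible region — with two constraints it uses at most two foods.
bell pepper only: max(1580/196, 8/1) = 8.061 servings → $10.08.
sweet potato only: max(1580/585, 8/2) = 4 servings → $2.80.
bell pepper + sweet potato with both tight: 7.876 servings and 0.06218 servings → $9.89.
The minimum over all feasible corners is $2.80.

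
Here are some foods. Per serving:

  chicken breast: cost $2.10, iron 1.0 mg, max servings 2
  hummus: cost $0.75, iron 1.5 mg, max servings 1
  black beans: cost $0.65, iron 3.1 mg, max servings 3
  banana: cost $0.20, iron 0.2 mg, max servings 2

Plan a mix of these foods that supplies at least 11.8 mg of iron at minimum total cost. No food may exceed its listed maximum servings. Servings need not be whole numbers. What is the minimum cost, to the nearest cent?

Cost per mg of iron: black beans $0.2097, hummus $0.5000, banana $1.0000, chicken breast $2.1000.
Take 3 servings of black beans: +9.3 mg iron for $1.95 (total $1.95, still need 2.5 mg).
Take 1 serving of hummus: +1.5 mg iron for $0.75 (total $2.70, still need 1.0 mg).
Take 2 servings of banana: +0.4 mg iron for $0.40 (total $3.10, still need 0.6 mg).
Take 0.6 servings of chicken breast: +0.6 mg iron for $1.26 (total $4.36, still need 0.0 mg).
Filling from the cheapest source first is optimal under one linear minimum: $4.36.

$4.36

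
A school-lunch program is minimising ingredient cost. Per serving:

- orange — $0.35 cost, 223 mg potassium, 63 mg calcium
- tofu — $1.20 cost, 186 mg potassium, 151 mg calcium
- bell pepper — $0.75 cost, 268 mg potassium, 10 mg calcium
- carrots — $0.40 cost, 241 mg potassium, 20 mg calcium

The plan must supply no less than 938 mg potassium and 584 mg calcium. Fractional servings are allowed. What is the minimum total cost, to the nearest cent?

$3.24

orange only: max(938/223, 584/63) = 9.27 servings → $3.24.
tofu only: max(938/186, 584/151) = 5.043 servings → $6.05.
bell pepper only: max(938/268, 584/10) = 58.4 servings → $43.80.
carrots only: max(938/241, 584/20) = 29.2 servings → $11.68.
orange + tofu with both tight: 1.504 servings and 3.24 servings → $4.41.
orange + bell pepper: intersection lies outside the first quadrant.
orange + carrots: intersection lies outside the first quadrant.
tofu + bell pepper with both tight: 3.811 servings and 0.8551 servings → $5.21.
tofu + carrots with both tight: 3.734 servings and 1.01 servings → $4.88.
bell pepper + carrots: intersection lies outside the first quadrant.
Cheapest feasible corner: $3.24.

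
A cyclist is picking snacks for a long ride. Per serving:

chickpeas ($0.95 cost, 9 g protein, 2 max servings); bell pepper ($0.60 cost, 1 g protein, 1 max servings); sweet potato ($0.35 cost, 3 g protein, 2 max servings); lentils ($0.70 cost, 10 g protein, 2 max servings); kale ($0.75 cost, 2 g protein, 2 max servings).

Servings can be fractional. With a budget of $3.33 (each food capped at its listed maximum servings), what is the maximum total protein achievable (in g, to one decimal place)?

Protein per dollar: lentils 14.29, chickpeas 9.474, sweet potato 8.571, kale 2.667, bell pepper 1.667.
Take 2 servings of lentils: spends $1.40, +20.0 g protein (running total 20.0 g).
Take 2 servings of chickpeas: spends $1.90, +18.0 g protein (running total 38.0 g).
Take 0.08571 servings of sweet potato: spends $0.03, +0.3 g protein (running total 38.3 g).
Greedy by best ratio exhausts the cost allowance optimally: 38.3 g.

38.3 g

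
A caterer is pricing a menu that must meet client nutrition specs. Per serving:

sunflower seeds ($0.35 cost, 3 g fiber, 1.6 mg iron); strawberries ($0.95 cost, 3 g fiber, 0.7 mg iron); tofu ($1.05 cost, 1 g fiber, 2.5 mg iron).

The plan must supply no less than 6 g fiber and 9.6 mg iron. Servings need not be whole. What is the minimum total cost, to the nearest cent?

An LP optimum is at a vertex; with two nutrient constraints at most two foods are used. Check each candidate.
sunflower seeds only: max(6/3, 9.6/1.6) = 6 servings → $2.10.
strawberries only: max(6/3, 9.6/0.7) = 13.71 servings → $13.03.
tofu only: max(6/1, 9.6/2.5) = 6 servings → $6.30.
sunflower seeds + strawberries: intersection lies outside the first quadrant.
sunflower seeds + tofu with both tight: 0.9153 servings and 3.254 servings → $3.74.
strawberries + tofu with both tight: 0.7941 servings and 3.618 servings → $4.55.
The minimum over all feasible corners is $2.10.

$2.10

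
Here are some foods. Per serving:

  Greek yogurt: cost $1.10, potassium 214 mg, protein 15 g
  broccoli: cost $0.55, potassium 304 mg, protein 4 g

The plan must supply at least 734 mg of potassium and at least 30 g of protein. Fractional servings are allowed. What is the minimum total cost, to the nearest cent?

At the optimum either one food covers both requirements or two foods hit both targets exactly; no other combination can be cheaper.
Greek yogurt only: max(734/214, 30/15) = 3.43 servings → $3.77.
broccoli only: max(734/304, 30/4) = 7.5 servings → $4.12.
Greek yogurt + broccoli with both tight: 1.67 servings and 1.239 servings → $2.52.
So the least-cost plan costs $2.52.

$2.52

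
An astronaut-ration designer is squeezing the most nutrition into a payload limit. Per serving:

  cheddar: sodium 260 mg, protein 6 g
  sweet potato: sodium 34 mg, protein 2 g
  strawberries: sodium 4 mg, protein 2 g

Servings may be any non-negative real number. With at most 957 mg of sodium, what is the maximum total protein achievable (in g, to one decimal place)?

478.5 g

Protein per mg sodium: strawberries 0.5, sweet potato 0.05882, cheddar 0.02308.
With no serving limits, spend the whole sodium allowance on strawberries: 957 mg / 4 mg × 2 g = 478.5 g.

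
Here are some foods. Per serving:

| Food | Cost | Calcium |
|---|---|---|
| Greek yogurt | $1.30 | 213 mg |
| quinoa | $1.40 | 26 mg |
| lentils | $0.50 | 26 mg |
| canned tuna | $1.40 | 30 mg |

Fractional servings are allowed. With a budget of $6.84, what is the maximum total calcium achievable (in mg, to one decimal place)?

1120.7 mg

Calcium per dollar: Greek yogurt 163.8, lentils 52, canned tuna 21.43, quinoa 18.57.
With no serving limits, spend the whole cost allowance on Greek yogurt: $6.84 / $1.30 × 213 mg = 1120.7 mg.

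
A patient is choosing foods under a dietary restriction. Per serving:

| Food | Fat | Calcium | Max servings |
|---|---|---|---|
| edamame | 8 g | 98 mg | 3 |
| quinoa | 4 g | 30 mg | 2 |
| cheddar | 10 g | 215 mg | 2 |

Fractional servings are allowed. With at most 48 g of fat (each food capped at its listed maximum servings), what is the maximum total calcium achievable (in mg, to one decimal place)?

754.0 mg

Calcium per g fat: cheddar 21.5, edamame 12.25, quinoa 7.5.
Take 2 servings of cheddar: uses 20 g fat, +430.0 mg calcium (running total 430.0 mg).
Take 3 servings of edamame: uses 24 g fat, +294.0 mg calcium (running total 724.0 mg).
Take 1 serving of quinoa: uses 4 g fat, +30.0 mg calcium (running total 754.0 mg).
Filling greedily by calcium-per-g fat is optimal for one linear limit, giving 754.0 mg.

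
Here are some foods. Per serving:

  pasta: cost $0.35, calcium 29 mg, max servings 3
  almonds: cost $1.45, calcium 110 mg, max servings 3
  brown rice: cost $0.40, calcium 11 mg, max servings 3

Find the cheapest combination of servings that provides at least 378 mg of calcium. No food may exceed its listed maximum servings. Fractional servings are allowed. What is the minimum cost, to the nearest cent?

$4.89

Cost per mg of calcium: pasta $0.0121, almonds $0.0132, brown rice $0.0364.
Take 3 servings of pasta: +87.0 mg calcium for $1.05 (total $1.05, still need 291.0 mg).
Take 2.645 servings of almonds: +291.0 mg calcium for $3.84 (total $4.89, still need 0.0 mg).
Greedy by cheapest-per-mg is optimal for a single linear constraint, so the minimum cost is $4.89.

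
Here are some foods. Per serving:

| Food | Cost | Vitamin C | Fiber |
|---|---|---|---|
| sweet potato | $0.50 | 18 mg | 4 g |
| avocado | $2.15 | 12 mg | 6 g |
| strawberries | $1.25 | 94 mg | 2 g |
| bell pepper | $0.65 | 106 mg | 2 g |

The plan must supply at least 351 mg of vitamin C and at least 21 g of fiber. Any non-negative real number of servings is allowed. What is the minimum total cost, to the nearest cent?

Compare the cost at each extreme point of the feasible region.
sweet potato only: max(351/18, 21/4) = 19.5 servings → $9.75.
avocado only: max(351/12, 21/6) = 29.25 servings → $62.89.
strawberries only: max(351/94, 21/2) = 10.5 servings → $13.12.
bell pepper only: max(351/106, 21/2) = 10.5 servings → $6.83.
sweet potato + avocado with both targets exact would need a negative amount; discard.
sweet potato + strawberries with both tight: 3.741 servings and 3.018 servings → $5.64.
sweet potato + bell pepper with both tight: 3.928 servings and 2.644 servings → $3.68.
avocado + strawberries with both tight: 2.356 servings and 3.433 servings → $9.36.
avocado + bell pepper with both tight: 2.49 servings and 3.029 servings → $7.32.
strawberries + bell pepper with both targets exact would need a negative amount; discard.
So the least-cost plan costs $3.68.

$3.68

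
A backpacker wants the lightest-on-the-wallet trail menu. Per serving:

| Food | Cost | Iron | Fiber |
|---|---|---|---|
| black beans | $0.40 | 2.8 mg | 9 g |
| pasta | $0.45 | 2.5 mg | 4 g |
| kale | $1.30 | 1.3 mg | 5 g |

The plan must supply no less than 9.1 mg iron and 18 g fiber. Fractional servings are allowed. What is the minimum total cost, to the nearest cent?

Compare the cost at each extreme point of the feasible region.
black beans only: max(9.1/2.8, 18/9) = 3.25 servings → $1.30.
pasta only: max(9.1/2.5, 18/4) = 4.5 servings → $2.02.
kale only: max(9.1/1.3, 18/5) = 7 servings → $9.10.
black beans + pasta with both tight: 0.7611 servings and 2.788 servings → $1.56.
black beans + kale: intersection lies outside the first quadrant.
pasta + kale with both tight: 3.027 servings and 1.178 servings → $2.89.
So the least-cost plan costs $1.30.

$1.30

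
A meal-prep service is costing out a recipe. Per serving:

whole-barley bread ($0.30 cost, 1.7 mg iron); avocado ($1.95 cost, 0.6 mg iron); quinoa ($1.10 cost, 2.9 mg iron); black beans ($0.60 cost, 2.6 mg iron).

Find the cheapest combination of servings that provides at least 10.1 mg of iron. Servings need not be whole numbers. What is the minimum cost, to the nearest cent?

Cost per mg of iron: whole-barley bread $0.1765, black beans $0.2308, quinoa $0.3793, avocado $3.2500.
With no serving limits, use only whole-barley bread: 10.1 mg / 1.7 mg = 5.941 servings × $0.30 = $1.78.

$1.78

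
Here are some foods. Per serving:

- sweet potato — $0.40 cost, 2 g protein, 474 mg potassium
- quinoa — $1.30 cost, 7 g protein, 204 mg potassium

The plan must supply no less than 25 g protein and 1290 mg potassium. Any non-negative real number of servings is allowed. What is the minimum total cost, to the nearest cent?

This is a tiny linear program; its minimum lies at a vertex of the feasible set. List the vertices and price them.
sweet potato only: max(25/2, 1290/474) = 12.5 servings → $5.00.
quinoa only: max(25/7, 1290/204) = 6.324 servings → $8.22.
sweet potato + quinoa with both tight: 1.351 servings and 3.186 servings → $4.68.
So the least-cost plan costs $4.68.

$4.68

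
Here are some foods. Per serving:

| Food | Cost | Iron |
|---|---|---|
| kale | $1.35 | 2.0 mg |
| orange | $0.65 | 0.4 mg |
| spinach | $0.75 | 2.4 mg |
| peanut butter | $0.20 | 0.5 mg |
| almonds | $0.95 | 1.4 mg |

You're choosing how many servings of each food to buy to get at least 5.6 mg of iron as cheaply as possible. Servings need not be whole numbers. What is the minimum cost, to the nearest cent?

$1.75

Cost per mg of iron: spinach $0.3125, peanut butter $0.4000, kale $0.6750, almonds $0.6786, orange $1.6250.
With no serving limits, use only spinach: 5.6 mg / 2.4 mg = 2.333 servings × $0.75 = $1.75.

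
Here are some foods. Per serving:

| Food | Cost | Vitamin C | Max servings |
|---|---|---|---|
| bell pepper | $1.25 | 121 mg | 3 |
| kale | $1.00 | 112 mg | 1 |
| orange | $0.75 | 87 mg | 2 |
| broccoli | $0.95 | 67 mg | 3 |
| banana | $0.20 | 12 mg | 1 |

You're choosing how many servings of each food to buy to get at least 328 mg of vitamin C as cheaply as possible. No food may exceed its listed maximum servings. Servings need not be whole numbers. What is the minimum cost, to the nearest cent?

Cost per mg of vitamin C: orange $0.0086, kale $0.0089, bell pepper $0.0103, broccoli $0.0142, banana $0.0167.
Take 2 servings of orange: +174.0 mg vitamin C for $1.50 (total $1.50, still need 154.0 mg).
Take 1 serving of kale: +112.0 mg vitamin C for $1.00 (total $2.50, still need 42.0 mg).
Take 0.3471 servings of bell pepper: +42.0 mg vitamin C for $0.43 (total $2.93, still need 0.0 mg).
Filling from the cheapest source first is optimal under one linear minimum: $2.93.

$2.93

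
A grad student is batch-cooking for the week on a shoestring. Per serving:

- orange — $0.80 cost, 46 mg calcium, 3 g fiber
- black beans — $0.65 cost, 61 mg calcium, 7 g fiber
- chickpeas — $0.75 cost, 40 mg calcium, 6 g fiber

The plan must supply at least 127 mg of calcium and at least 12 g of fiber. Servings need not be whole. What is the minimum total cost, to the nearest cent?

Check every corner: each single food scaled to meet both minima, and each pair solved so both constraints bind.
orange only: max(127/46, 12/3) = 4 servings → $3.20.
black beans only: max(127/61, 12/7) = 2.082 servings → $1.35.
chickpeas only: max(127/40, 12/6) = 3.175 servings → $2.38.
orange + black beans with both tight: 1.129 servings and 1.23 servings → $1.70.
orange + chickpeas with both tight: 1.808 servings and 1.096 servings → $2.27.
black beans + chickpeas with both targets exact would need a negative amount; discard.
So the least-cost plan costs $1.35.

$1.35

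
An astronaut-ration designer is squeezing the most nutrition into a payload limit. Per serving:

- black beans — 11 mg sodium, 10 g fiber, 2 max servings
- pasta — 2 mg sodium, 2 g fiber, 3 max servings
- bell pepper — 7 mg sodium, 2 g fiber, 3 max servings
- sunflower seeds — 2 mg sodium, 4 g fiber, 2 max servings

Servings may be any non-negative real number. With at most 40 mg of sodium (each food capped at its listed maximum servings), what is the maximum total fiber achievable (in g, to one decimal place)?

Fiber per mg sodium: sunflower seeds 2, pasta 1, black beans 0.9091, bell pepper 0.2857.
Take 2 servings of sunflower seeds: uses 4 mg sodium, +8.0 g fiber (running total 8.0 g).
Take 3 servings of pasta: uses 6 mg sodium, +6.0 g fiber (running total 14.0 g).
Take 2 servings of black beans: uses 22 mg sodium, +20.0 g fiber (running total 34.0 g).
Take 1.143 servings of bell pepper: uses 8 mg sodium, +2.3 g fiber (running total 36.3 g).
Filling greedily by fiber-per-mg sodium is optimal for one linear limit, giving 36.3 g.

36.3 g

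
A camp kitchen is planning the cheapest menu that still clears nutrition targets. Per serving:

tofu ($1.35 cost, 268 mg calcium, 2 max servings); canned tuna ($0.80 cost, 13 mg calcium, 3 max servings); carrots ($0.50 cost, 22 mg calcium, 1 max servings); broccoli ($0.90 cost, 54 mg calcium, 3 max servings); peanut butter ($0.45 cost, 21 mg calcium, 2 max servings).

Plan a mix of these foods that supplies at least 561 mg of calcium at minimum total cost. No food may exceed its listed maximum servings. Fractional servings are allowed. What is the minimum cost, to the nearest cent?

$3.12

Cost per mg of calcium: tofu $0.0050, broccoli $0.0167, peanut butter $0.0214, carrots $0.0227, canned tuna $0.0615.
Take 2 servings of tofu: +536.0 mg calcium for $2.70 (total $2.70, still need 25.0 mg).
Take 0.463 servings of broccoli: +25.0 mg calcium for $0.42 (total $3.12, still need 0.0 mg).
Greedy by cheapest-per-mg is optimal for a single linear constraint, so the minimum cost is $3.12.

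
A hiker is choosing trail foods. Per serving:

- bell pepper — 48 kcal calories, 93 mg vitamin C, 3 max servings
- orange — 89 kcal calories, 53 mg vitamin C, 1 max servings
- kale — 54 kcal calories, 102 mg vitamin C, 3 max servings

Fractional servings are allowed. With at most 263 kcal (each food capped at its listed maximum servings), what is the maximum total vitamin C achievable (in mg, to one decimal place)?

503.8 mg

Vitamin C per kcal: bell pepper 1.938, kale 1.889, orange 0.5955.
Take 3 servings of bell pepper: uses 144 kcal, +279.0 mg vitamin C (running total 279.0 mg).
Take 2.204 servings of kale: uses 119 kcal, +224.8 mg vitamin C (running total 503.8 mg).
Filling greedily by vitamin C-per-kcal is optimal for one linear limit, giving 503.8 mg.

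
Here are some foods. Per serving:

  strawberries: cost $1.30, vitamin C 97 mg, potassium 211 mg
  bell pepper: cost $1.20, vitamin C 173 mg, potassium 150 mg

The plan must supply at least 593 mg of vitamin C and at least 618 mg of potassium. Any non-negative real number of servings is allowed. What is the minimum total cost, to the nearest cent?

$4.63

This is a tiny linear program; its minimum lies at a vertex of the feasible set. List the vertices and price them.
strawberries only: max(593/97, 618/211) = 6.113 servings → $7.95.
bell pepper only: max(593/173, 618/150) = 4.12 servings → $4.94.
strawberries + bell pepper with both tight: 0.8183 servings and 2.969 servings → $4.63.
Cheapest feasible corner: $4.63.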